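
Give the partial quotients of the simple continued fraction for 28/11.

[2; 1, 1, 5]

Run the Euclidean algorithm on 28 and 11; the successive quotients are the partial quotients a_0, a_1, ... (each step inverts the fractional part left over by the previous one):
  28 = 2*11 + 6, so a_0 = 2.
  11 = 1*6 + 5, so a_1 = 1.
  6 = 1*5 + 1, so a_2 = 1.
  5 = 5*1 + 0, so a_3 = 5.
The remainder reaches 0 after 4 divisions, so the expansion has 4 partial quotients, read off in order.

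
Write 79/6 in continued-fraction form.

Run the Euclidean algorithm on 79 and 6; the successive quotients are the partial quotients a_0, a_1, ... (each step inverts the fractional part left over by the previous one):
  79 = 13*6 + 1, so a_0 = 13.
  6 = 6*1 + 0, so a_1 = 6.
The remainder reaches 0 after 2 divisions, so the expansion has 2 partial quotients, read off in order.

[13; 6]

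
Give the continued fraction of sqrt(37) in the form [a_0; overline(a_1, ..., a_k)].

[6; overline(12)]

Write x_i = (sqrt(37) + m_i)/d_i with (m_0, d_0) = (0, 1). a_0 = floor(sqrt(37)) = 6, since 6^2 = 36 <= 37 < 49 = 7^2.
Iterate m_{i+1} = d_i*a_i - m_i, d_{i+1} = (37 - m_{i+1}^2)/d_i, a_{i+1} = floor((a_0 + m_{i+1})/d_{i+1}):
  m_1 = 1*6 - 0 = 6, d_1 = (37 - 6^2)/1 = 1/1 = 1, a_1 = floor((6 + 6)/1) = 12.
  m_2 = 1*12 - 6 = 6, d_2 = (37 - 6^2)/1 = 1/1 = 1: (m_2, d_2) = (m_1, d_1) = (6, 1), so from here the quotient a_1 repeats; the period length is 1.
Hence the expansion of sqrt(37) is a_0 = 6 followed by the repeating block 12 (period 1).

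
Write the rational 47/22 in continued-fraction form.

[2; 7, 3]

Run the Euclidean algorithm on 47 and 22; the successive quotients are the partial quotients a_0, a_1, ... (each step inverts the fractional part left over by the previous one):
  47 = 2*22 + 3, so a_0 = 2.
  22 = 7*3 + 1, so a_1 = 7.
  3 = 3*1 + 0, so a_2 = 3.
The remainder reaches 0 after 3 divisions, so the expansion has 3 partial quotients, read off in order.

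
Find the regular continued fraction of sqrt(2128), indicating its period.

[46; (7, 1, 2, 9, 1, 9, 2, 1, 7, 92)]

Write x_i = (sqrt(2128) + m_i)/d_i with (m_0, d_0) = (0, 1). a_0 = floor(sqrt(2128)) = 46, since 46^2 = 2116 <= 2128 < 2209 = 47^2.
Iterate m_{i+1} = d_i*a_i - m_i, d_{i+1} = (2128 - m_{i+1}^2)/d_i, a_{i+1} = floor((a_0 + m_{i+1})/d_{i+1}):
  m_1 = 1*46 - 0 = 46, d_1 = (2128 - 46^2)/1 = 12/1 = 12, a_1 = floor((46 + 46)/12) = 7.
  m_2 = 12*7 - 46 = 38, d_2 = (2128 - 38^2)/12 = 684/12 = 57, a_2 = floor((46 + 38)/57) = 1.
  m_3 = 57*1 - 38 = 19, d_3 = (2128 - 19^2)/57 = 1767/57 = 31, a_3 = floor((46 + 19)/31) = 2.
  m_4 = 31*2 - 19 = 43, d_4 = (2128 - 43^2)/31 = 279/31 = 9, a_4 = floor((46 + 43)/9) = 9.
  m_5 = 9*9 - 43 = 38, d_5 = (2128 - 38^2)/9 = 684/9 = 76, a_5 = floor((46 + 38)/76) = 1.
  m_6 = 76*1 - 38 = 38, d_6 = (2128 - 38^2)/76 = 684/76 = 9, a_6 = floor((46 + 38)/9) = 9.
  m_7 = 9*9 - 38 = 43, d_7 = (2128 - 43^2)/9 = 279/9 = 31, a_7 = floor((46 + 43)/31) = 2.
  m_8 = 31*2 - 43 = 19, d_8 = (2128 - 19^2)/31 = 1767/31 = 57, a_8 = floor((46 + 19)/57) = 1.
  m_9 = 57*1 - 19 = 38, d_9 = (2128 - 38^2)/57 = 684/57 = 12, a_9 = floor((46 + 38)/12) = 7.
  m_10 = 12*7 - 38 = 46, d_10 = (2128 - 46^2)/12 = 12/12 = 1, a_10 = floor((46 + 46)/1) = 92.
  m_11 = 1*92 - 46 = 46, d_11 = (2128 - 46^2)/1 = 12/1 = 12: (m_11, d_11) = (m_1, d_1) = (46, 12), so from here the quotients repeat a_1, ..., a_10; the period length is 10.
Hence the expansion of sqrt(2128) is a_0 = 46 followed by the repeating block 7, 1, 2, 9, 1, 9, 2, 1, 7, 92 (period 10).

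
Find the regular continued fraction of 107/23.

[4; 1, 1, 1, 7]

Run the Euclidean algorithm on 107 and 23; the successive quotients are the partial quotients a_0, a_1, ... (each step inverts the fractional part left over by the previous one):
  107 = 4*23 + 15, so a_0 = 4.
  23 = 1*15 + 8, so a_1 = 1.
  15 = 1*8 + 7, so a_2 = 1.
  8 = 1*7 + 1, so a_3 = 1.
  7 = 7*1 + 0, so a_4 = 7.
The remainder reaches 0 after 5 divisions, so the expansion has 5 partial quotients, read off in order.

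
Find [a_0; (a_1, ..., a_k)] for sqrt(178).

Write x_i = (sqrt(178) + m_i)/d_i with (m_0, d_0) = (0, 1). a_0 = floor(sqrt(178)) = 13, since 13^2 = 169 <= 178 < 196 = 14^2.
Iterate m_{i+1} = d_i*a_i - m_i, d_{i+1} = (178 - m_{i+1}^2)/d_i, a_{i+1} = floor((a_0 + m_{i+1})/d_{i+1}):
  m_1 = 1*13 - 0 = 13, d_1 = (178 - 13^2)/1 = 9/1 = 9, a_1 = floor((13 + 13)/9) = 2.
  m_2 = 9*2 - 13 = 5, d_2 = (178 - 5^2)/9 = 153/9 = 17, a_2 = floor((13 + 5)/17) = 1.
  m_3 = 17*1 - 5 = 12, d_3 = (178 - 12^2)/17 = 34/17 = 2, a_3 = floor((13 + 12)/2) = 12.
  m_4 = 2*12 - 12 = 12, d_4 = (178 - 12^2)/2 = 34/2 = 17, a_4 = floor((13 + 12)/17) = 1.
  m_5 = 17*1 - 12 = 5, d_5 = (178 - 5^2)/17 = 153/17 = 9, a_5 = floor((13 + 5)/9) = 2.
  m_6 = 9*2 - 5 = 13, d_6 = (178 - 13^2)/9 = 9/9 = 1, a_6 = floor((13 + 13)/1) = 26.
  m_7 = 1*26 - 13 = 13, d_7 = (178 - 13^2)/1 = 9/1 = 9: (m_7, d_7) = (m_1, d_1) = (13, 9), so from here the quotients repeat a_1, ..., a_6; the period length is 6.
Hence the expansion of sqrt(178) is a_0 = 13 followed by the repeating block 2, 1, 12, 1, 2, 26 (period 6).

[13; (2, 1, 12, 1, 2, 26)]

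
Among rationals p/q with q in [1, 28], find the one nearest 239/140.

41/24

Expand x = 239/140 as a continued fraction with the Euclidean algorithm:
  239 = 1*140 + 99, so a_0 = 1.
  140 = 1*99 + 41, so a_1 = 1.
  99 = 2*41 + 17, so a_2 = 2.
  41 = 2*17 + 7, so a_3 = 2.
  17 = 2*7 + 3, so a_4 = 2.
  7 = 2*3 + 1, so a_5 = 2.
  3 = 3*1 + 0, so a_6 = 3.
so x = [1; 1, 2, 2, 2, 2, 3].
Convergents (p_i = a_i*p_{i-1} + p_{i-2}, q_i = a_i*q_{i-1} + q_{i-2} with p_{-2}=0, p_{-1}=1, q_{-2}=1, q_{-1}=0), until the denominator exceeds 28:
  i=0: a_0=1, p_0 = 1*1 + 0 = 1, q_0 = 1*0 + 1 = 1.
  i=1: a_1=1, p_1 = 1*1 + 1 = 2, q_1 = 1*1 + 0 = 1.
  i=2: a_2=2, p_2 = 2*2 + 1 = 5, q_2 = 2*1 + 1 = 3.
  i=3: a_3=2, p_3 = 2*5 + 2 = 12, q_3 = 2*3 + 1 = 7.
  i=4: a_4=2, p_4 = 2*12 + 5 = 29, q_4 = 2*7 + 3 = 17.
  i=5: a_5=2, p_5 = 2*29 + 12 = 70, q_5 = 2*17 + 7 = 41.
q_5 = 41 > 28, so the last convergent with denominator <= 28 is p_4/q_4 = 29/17.
The closest fraction with denominator <= 28 is either p_4/q_4 or the intermediate fraction (k*p_4 + p_3)/(k*q_4 + q_3) with the largest k >= 1 whose denominator stays <= 28; these approach x as k grows, and every other convergent or intermediate fraction in range is farther away.
Largest k: floor((28 - q_3)/q_4) = floor((28 - 7)/17) = 1.
That gives (1*29 + 12)/(1*17 + 7) = 41/24.
Compare the errors: |x - 29/17| = |239*17 - 29*140|/(140*17) = 3/2380, and |x - 41/24| = |239*24 - 41*140|/(140*24) = 4/3360.
Cross-multiplying, 4*2380 = 9520 < 10080 = 3*3360, so 4/3360 is smaller: the intermediate fraction 41/24 is closer to x than 29/17.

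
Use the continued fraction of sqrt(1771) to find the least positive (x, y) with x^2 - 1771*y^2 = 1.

(x, y) = (505, 12)

First expand sqrt(1771) as a continued fraction. With x_i = (sqrt(1771) + m_i)/d_i and (m_0, d_0) = (0, 1): a_0 = floor(sqrt(1771)) = 42, since 42^2 = 1764 <= 1771 < 1849 = 43^2.
Iterate m_{i+1} = d_i*a_i - m_i, d_{i+1} = (1771 - m_{i+1}^2)/d_i, a_{i+1} = floor((a_0 + m_{i+1})/d_{i+1}):
  m_1 = 1*42 - 0 = 42, d_1 = (1771 - 42^2)/1 = 7/1 = 7, a_1 = floor((42 + 42)/7) = 12.
  m_2 = 7*12 - 42 = 42, d_2 = (1771 - 42^2)/7 = 7/7 = 1, a_2 = floor((42 + 42)/1) = 84.
  m_3 = 1*84 - 42 = 42, d_3 = (1771 - 42^2)/1 = 7/1 = 7: (m_3, d_3) = (m_1, d_1) = (42, 7), so from here the quotients repeat a_1, a_2; the period length is 2.
So sqrt(1771) = [42; (12, 84)] with period length k = 2.
k is even, so the fundamental solution of x^2 - 1771y^2 = 1 is (p_{k-1}, q_{k-1}) = (p_1, q_1); compute convergents through index 1.
Convergents (p_i = a_i*p_{i-1} + p_{i-2}, q_i = a_i*q_{i-1} + q_{i-2} with p_{-2}=0, p_{-1}=1, q_{-2}=1, q_{-1}=0):
  i=0: a_0=42, p_0 = 42*1 + 0 = 42, q_0 = 42*0 + 1 = 1.
  i=1: a_1=12, p_1 = 12*42 + 1 = 505, q_1 = 12*1 + 0 = 12.
Check: 505^2 - 1771*12^2 = 255025 - 255024 = 1, so (x, y) = (505, 12) solves the equation, and by the theorem it is the least positive solution.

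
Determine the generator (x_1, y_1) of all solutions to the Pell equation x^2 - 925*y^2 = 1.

(x, y) = (1555849, 51156)

First expand sqrt(925) as a continued fraction. With x_i = (sqrt(925) + m_i)/d_i and (m_0, d_0) = (0, 1): a_0 = floor(sqrt(925)) = 30, since 30^2 = 900 <= 925 < 961 = 31^2.
Iterate m_{i+1} = d_i*a_i - m_i, d_{i+1} = (925 - m_{i+1}^2)/d_i, a_{i+1} = floor((a_0 + m_{i+1})/d_{i+1}):
  m_1 = 1*30 - 0 = 30, d_1 = (925 - 30^2)/1 = 25/1 = 25, a_1 = floor((30 + 30)/25) = 2.
  m_2 = 25*2 - 30 = 20, d_2 = (925 - 20^2)/25 = 525/25 = 21, a_2 = floor((30 + 20)/21) = 2.
  m_3 = 21*2 - 20 = 22, d_3 = (925 - 22^2)/21 = 441/21 = 21, a_3 = floor((30 + 22)/21) = 2.
  m_4 = 21*2 - 22 = 20, d_4 = (925 - 20^2)/21 = 525/21 = 25, a_4 = floor((30 + 20)/25) = 2.
  m_5 = 25*2 - 20 = 30, d_5 = (925 - 30^2)/25 = 25/25 = 1, a_5 = floor((30 + 30)/1) = 60.
  m_6 = 1*60 - 30 = 30, d_6 = (925 - 30^2)/1 = 25/1 = 25: (m_6, d_6) = (m_1, d_1) = (30, 25), so from here the quotients repeat a_1, ..., a_5; the period length is 5.
So sqrt(925) = [30; (2, 2, 2, 2, 60)] with period length k = 5.
k is odd, so (p_{k-1}, q_{k-1}) only solves x^2 - 925y^2 = -1 and the fundamental solution of x^2 - 925y^2 = 1 is (p_{2k-1}, q_{2k-1}) = (p_9, q_9); compute convergents through index 9, running through the period twice.
Convergents (p_i = a_i*p_{i-1} + p_{i-2}, q_i = a_i*q_{i-1} + q_{i-2} with p_{-2}=0, p_{-1}=1, q_{-2}=1, q_{-1}=0):
  i=0: a_0=30, p_0 = 30*1 + 0 = 30, q_0 = 30*0 + 1 = 1.
  i=1: a_1=2, p_1 = 2*30 + 1 = 61, q_1 = 2*1 + 0 = 2.
  i=2: a_2=2, p_2 = 2*61 + 30 = 152, q_2 = 2*2 + 1 = 5.
  i=3: a_3=2, p_3 = 2*152 + 61 = 365, q_3 = 2*5 + 2 = 12.
  i=4: a_4=2, p_4 = 2*365 + 152 = 882, q_4 = 2*12 + 5 = 29.
  i=5: a_5=60, p_5 = 60*882 + 365 = 53285, q_5 = 60*29 + 12 = 1752.
  i=6: a_6=2, p_6 = 2*53285 + 882 = 107452, q_6 = 2*1752 + 29 = 3533.
  i=7: a_7=2, p_7 = 2*107452 + 53285 = 268189, q_7 = 2*3533 + 1752 = 8818.
  i=8: a_8=2, p_8 = 2*268189 + 107452 = 643830, q_8 = 2*8818 + 3533 = 21169.
  i=9: a_9=2, p_9 = 2*643830 + 268189 = 1555849, q_9 = 2*21169 + 8818 = 51156.
Indeed p_4^2 - 925*q_4^2 = 777924 - 777925 = -1, not +1.
Check: 1555849^2 - 925*51156^2 = 2420666110801 - 2420666110800 = 1, so (x, y) = (1555849, 51156) solves the equation, and by the theorem it is the least positive solution.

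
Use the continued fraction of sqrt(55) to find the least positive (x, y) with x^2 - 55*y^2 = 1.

First expand sqrt(55) as a continued fraction. With x_i = (sqrt(55) + m_i)/d_i and (m_0, d_0) = (0, 1): a_0 = floor(sqrt(55)) = 7, since 7^2 = 49 <= 55 < 64 = 8^2.
Iterate m_{i+1} = d_i*a_i - m_i, d_{i+1} = (55 - m_{i+1}^2)/d_i, a_{i+1} = floor((a_0 + m_{i+1})/d_{i+1}):
  m_1 = 1*7 - 0 = 7, d_1 = (55 - 7^2)/1 = 6/1 = 6, a_1 = floor((7 + 7)/6) = 2.
  m_2 = 6*2 - 7 = 5, d_2 = (55 - 5^2)/6 = 30/6 = 5, a_2 = floor((7 + 5)/5) = 2.
  m_3 = 5*2 - 5 = 5, d_3 = (55 - 5^2)/5 = 30/5 = 6, a_3 = floor((7 + 5)/6) = 2.
  m_4 = 6*2 - 5 = 7, d_4 = (55 - 7^2)/6 = 6/6 = 1, a_4 = floor((7 + 7)/1) = 14.
  m_5 = 1*14 - 7 = 7, d_5 = (55 - 7^2)/1 = 6/1 = 6: (m_5, d_5) = (m_1, d_1) = (7, 6), so from here the quotients repeat a_1, ..., a_4; the period length is 4.
So sqrt(55) = [7; (2, 2, 2, 14)] with period length k = 4.
k is even, so the fundamental solution of x^2 - 55y^2 = 1 is (p_{k-1}, q_{k-1}) = (p_3, q_3); compute convergents through index 3.
Convergents (p_i = a_i*p_{i-1} + p_{i-2}, q_i = a_i*q_{i-1} + q_{i-2} with p_{-2}=0, p_{-1}=1, q_{-2}=1, q_{-1}=0):
  i=0: a_0=7, p_0 = 7*1 + 0 = 7, q_0 = 7*0 + 1 = 1.
  i=1: a_1=2, p_1 = 2*7 + 1 = 15, q_1 = 2*1 + 0 = 2.
  i=2: a_2=2, p_2 = 2*15 + 7 = 37, q_2 = 2*2 + 1 = 5.
  i=3: a_3=2, p_3 = 2*37 + 15 = 89, q_3 = 2*5 + 2 = 12.
Check: 89^2 - 55*12^2 = 7921 - 7920 = 1, so (x, y) = (89, 12) solves the equation, and by the theorem it is the least positive solution.

(x, y) = (89, 12)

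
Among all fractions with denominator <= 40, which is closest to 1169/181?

Expand x = 1169/181 as a continued fraction with the Euclidean algorithm:
  1169 = 6*181 + 83, so a_0 = 6.
  181 = 2*83 + 15, so a_1 = 2.
  83 = 5*15 + 8, so a_2 = 5.
  15 = 1*8 + 7, so a_3 = 1.
  8 = 1*7 + 1, so a_4 = 1.
  7 = 7*1 + 0, so a_5 = 7.
so x = [6; 2, 5, 1, 1, 7].
Convergents (p_i = a_i*p_{i-1} + p_{i-2}, q_i = a_i*q_{i-1} + q_{i-2} with p_{-2}=0, p_{-1}=1, q_{-2}=1, q_{-1}=0), until the denominator exceeds 40:
  i=0: a_0=6, p_0 = 6*1 + 0 = 6, q_0 = 6*0 + 1 = 1.
  i=1: a_1=2, p_1 = 2*6 + 1 = 13, q_1 = 2*1 + 0 = 2.
  i=2: a_2=5, p_2 = 5*13 + 6 = 71, q_2 = 5*2 + 1 = 11.
  i=3: a_3=1, p_3 = 1*71 + 13 = 84, q_3 = 1*11 + 2 = 13.
  i=4: a_4=1, p_4 = 1*84 + 71 = 155, q_4 = 1*13 + 11 = 24.
  i=5: a_5=7, p_5 = 7*155 + 84 = 1169, q_5 = 7*24 + 13 = 181.
q_5 = 181 > 40, so the last convergent with denominator <= 40 is p_4/q_4 = 155/24.
The closest fraction with denominator <= 40 is either p_4/q_4 or the intermediate fraction (k*p_4 + p_3)/(k*q_4 + q_3) with the largest k >= 1 whose denominator stays <= 40; these approach x as k grows, and every other convergent or intermediate fraction in range is farther away.
Largest k: floor((40 - q_3)/q_4) = floor((40 - 13)/24) = 1.
That gives (1*155 + 84)/(1*24 + 13) = 239/37.
Compare the errors: |x - 155/24| = |1169*24 - 155*181|/(181*24) = 1/4344, and |x - 239/37| = |1169*37 - 239*181|/(181*37) = 6/6697.
Cross-multiplying, 1*6697 = 6697 < 26064 = 6*4344, so 1/4344 is smaller: the convergent 155/24 is closer to x than 239/37.

155/24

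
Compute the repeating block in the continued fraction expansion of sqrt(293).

Write x_i = (sqrt(293) + m_i)/d_i with (m_0, d_0) = (0, 1). a_0 = floor(sqrt(293)) = 17, since 17^2 = 289 <= 293 < 324 = 18^2.
Iterate m_{i+1} = d_i*a_i - m_i, d_{i+1} = (293 - m_{i+1}^2)/d_i, a_{i+1} = floor((a_0 + m_{i+1})/d_{i+1}):
  m_1 = 1*17 - 0 = 17, d_1 = (293 - 17^2)/1 = 4/1 = 4, a_1 = floor((17 + 17)/4) = 8.
  m_2 = 4*8 - 17 = 15, d_2 = (293 - 15^2)/4 = 68/4 = 17, a_2 = floor((17 + 15)/17) = 1.
  m_3 = 17*1 - 15 = 2, d_3 = (293 - 2^2)/17 = 289/17 = 17, a_3 = floor((17 + 2)/17) = 1.
  m_4 = 17*1 - 2 = 15, d_4 = (293 - 15^2)/17 = 68/17 = 4, a_4 = floor((17 + 15)/4) = 8.
  m_5 = 4*8 - 15 = 17, d_5 = (293 - 17^2)/4 = 4/4 = 1, a_5 = floor((17 + 17)/1) = 34.
  m_6 = 1*34 - 17 = 17, d_6 = (293 - 17^2)/1 = 4/1 = 4: (m_6, d_6) = (m_1, d_1) = (17, 4), so from here the quotients repeat a_1, ..., a_5; the period length is 5.
Hence the expansion of sqrt(293) is a_0 = 17 followed by the repeating block 8, 1, 1, 8, 34 (period 5).

[17; (8, 1, 1, 8, 34)]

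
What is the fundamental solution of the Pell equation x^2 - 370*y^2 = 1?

First expand sqrt(370) as a continued fraction. With x_i = (sqrt(370) + m_i)/d_i and (m_0, d_0) = (0, 1): a_0 = floor(sqrt(370)) = 19, since 19^2 = 361 <= 370 < 400 = 20^2.
Iterate m_{i+1} = d_i*a_i - m_i, d_{i+1} = (370 - m_{i+1}^2)/d_i, a_{i+1} = floor((a_0 + m_{i+1})/d_{i+1}):
  m_1 = 1*19 - 0 = 19, d_1 = (370 - 19^2)/1 = 9/1 = 9, a_1 = floor((19 + 19)/9) = 4.
  m_2 = 9*4 - 19 = 17, d_2 = (370 - 17^2)/9 = 81/9 = 9, a_2 = floor((19 + 17)/9) = 4.
  m_3 = 9*4 - 17 = 19, d_3 = (370 - 19^2)/9 = 9/9 = 1, a_3 = floor((19 + 19)/1) = 38.
  m_4 = 1*38 - 19 = 19, d_4 = (370 - 19^2)/1 = 9/1 = 9: (m_4, d_4) = (m_1, d_1) = (19, 9), so from here the quotients repeat a_1, ..., a_3; the period length is 3.
So sqrt(370) = [19; (4, 4, 38)] with period length k = 3.
k is odd, so (p_{k-1}, q_{k-1}) only solves x^2 - 370y^2 = -1 and the fundamental solution of x^2 - 370y^2 = 1 is (p_{2k-1}, q_{2k-1}) = (p_5, q_5); compute convergents through index 5, running through the period twice.
Convergents (p_i = a_i*p_{i-1} + p_{i-2}, q_i = a_i*q_{i-1} + q_{i-2} with p_{-2}=0, p_{-1}=1, q_{-2}=1, q_{-1}=0):
  i=0: a_0=19, p_0 = 19*1 + 0 = 19, q_0 = 19*0 + 1 = 1.
  i=1: a_1=4, p_1 = 4*19 + 1 = 77, q_1 = 4*1 + 0 = 4.
  i=2: a_2=4, p_2 = 4*77 + 19 = 327, q_2 = 4*4 + 1 = 17.
  i=3: a_3=38, p_3 = 38*327 + 77 = 12503, q_3 = 38*17 + 4 = 650.
  i=4: a_4=4, p_4 = 4*12503 + 327 = 50339, q_4 = 4*650 + 17 = 2617.
  i=5: a_5=4, p_5 = 4*50339 + 12503 = 213859, q_5 = 4*2617 + 650 = 11118.
Indeed p_2^2 - 370*q_2^2 = 106929 - 106930 = -1, not +1.
Check: 213859^2 - 370*11118^2 = 45735671881 - 45735671880 = 1, so (x, y) = (213859, 11118) solves the equation, and by the theorem it is the least positive solution.

(x, y) = (213859, 11118)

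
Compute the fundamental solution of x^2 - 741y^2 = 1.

(x, y) = (7352695, 270108)

First expand sqrt(741) as a continued fraction. With x_i = (sqrt(741) + m_i)/d_i and (m_0, d_0) = (0, 1): a_0 = floor(sqrt(741)) = 27, since 27^2 = 729 <= 741 < 784 = 28^2.
Iterate m_{i+1} = d_i*a_i - m_i, d_{i+1} = (741 - m_{i+1}^2)/d_i, a_{i+1} = floor((a_0 + m_{i+1})/d_{i+1}):
  m_1 = 1*27 - 0 = 27, d_1 = (741 - 27^2)/1 = 12/1 = 12, a_1 = floor((27 + 27)/12) = 4.
  m_2 = 12*4 - 27 = 21, d_2 = (741 - 21^2)/12 = 300/12 = 25, a_2 = floor((27 + 21)/25) = 1.
  m_3 = 25*1 - 21 = 4, d_3 = (741 - 4^2)/25 = 725/25 = 29, a_3 = floor((27 + 4)/29) = 1.
  m_4 = 29*1 - 4 = 25, d_4 = (741 - 25^2)/29 = 116/29 = 4, a_4 = floor((27 + 25)/4) = 13.
  m_5 = 4*13 - 25 = 27, d_5 = (741 - 27^2)/4 = 12/4 = 3, a_5 = floor((27 + 27)/3) = 18.
  m_6 = 3*18 - 27 = 27, d_6 = (741 - 27^2)/3 = 12/3 = 4, a_6 = floor((27 + 27)/4) = 13.
  m_7 = 4*13 - 27 = 25, d_7 = (741 - 25^2)/4 = 116/4 = 29, a_7 = floor((27 + 25)/29) = 1.
  m_8 = 29*1 - 25 = 4, d_8 = (741 - 4^2)/29 = 725/29 = 25, a_8 = floor((27 + 4)/25) = 1.
  m_9 = 25*1 - 4 = 21, d_9 = (741 - 21^2)/25 = 300/25 = 12, a_9 = floor((27 + 21)/12) = 4.
  m_10 = 12*4 - 21 = 27, d_10 = (741 - 27^2)/12 = 12/12 = 1, a_10 = floor((27 + 27)/1) = 54.
  m_11 = 1*54 - 27 = 27, d_11 = (741 - 27^2)/1 = 12/1 = 12: (m_11, d_11) = (m_1, d_1) = (27, 12), so from here the quotients repeat a_1, ..., a_10; the period length is 10.
So sqrt(741) = [27; (4, 1, 1, 13, 18, 13, 1, 1, 4, 54)] with period length k = 10.
k is even, so the fundamental solution of x^2 - 741y^2 = 1 is (p_{k-1}, q_{k-1}) = (p_9, q_9); compute convergents through index 9.
Convergents (p_i = a_i*p_{i-1} + p_{i-2}, q_i = a_i*q_{i-1} + q_{i-2} with p_{-2}=0, p_{-1}=1, q_{-2}=1, q_{-1}=0):
  i=0: a_0=27, p_0 = 27*1 + 0 = 27, q_0 = 27*0 + 1 = 1.
  i=1: a_1=4, p_1 = 4*27 + 1 = 109, q_1 = 4*1 + 0 = 4.
  i=2: a_2=1, p_2 = 1*109 + 27 = 136, q_2 = 1*4 + 1 = 5.
  i=3: a_3=1, p_3 = 1*136 + 109 = 245, q_3 = 1*5 + 4 = 9.
  i=4: a_4=13, p_4 = 13*245 + 136 = 3321, q_4 = 13*9 + 5 = 122.
  i=5: a_5=18, p_5 = 18*3321 + 245 = 60023, q_5 = 18*122 + 9 = 2205.
  i=6: a_6=13, p_6 = 13*60023 + 3321 = 783620, q_6 = 13*2205 + 122 = 28787.
  i=7: a_7=1, p_7 = 1*783620 + 60023 = 843643, q_7 = 1*28787 + 2205 = 30992.
  i=8: a_8=1, p_8 = 1*843643 + 783620 = 1627263, q_8 = 1*30992 + 28787 = 59779.
  i=9: a_9=4, p_9 = 4*1627263 + 843643 = 7352695, q_9 = 4*59779 + 30992 = 270108.
Check: 7352695^2 - 741*270108^2 = 54062123763025 - 54062123763024 = 1, so (x, y) = (7352695, 270108) solves the equation, and by the theorem it is the least positive solution.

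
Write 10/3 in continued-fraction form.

Run the Euclidean algorithm on 10 and 3; the successive quotients are the partial quotients a_0, a_1, ... (each step inverts the fractional part left over by the previous one):
  10 = 3*3 + 1, so a_0 = 3.
  3 = 3*1 + 0, so a_1 = 3.
The remainder reaches 0 after 2 divisions, so the expansion has 2 partial quotients, read off in order.

[3; 3]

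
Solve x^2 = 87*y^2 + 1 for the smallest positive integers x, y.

First expand sqrt(87) as a continued fraction. With x_i = (sqrt(87) + m_i)/d_i and (m_0, d_0) = (0, 1): a_0 = floor(sqrt(87)) = 9, since 9^2 = 81 <= 87 < 100 = 10^2.
Iterate m_{i+1} = d_i*a_i - m_i, d_{i+1} = (87 - m_{i+1}^2)/d_i, a_{i+1} = floor((a_0 + m_{i+1})/d_{i+1}):
  m_1 = 1*9 - 0 = 9, d_1 = (87 - 9^2)/1 = 6/1 = 6, a_1 = floor((9 + 9)/6) = 3.
  m_2 = 6*3 - 9 = 9, d_2 = (87 - 9^2)/6 = 6/6 = 1, a_2 = floor((9 + 9)/1) = 18.
  m_3 = 1*18 - 9 = 9, d_3 = (87 - 9^2)/1 = 6/1 = 6: (m_3, d_3) = (m_1, d_1) = (9, 6), so from here the quotients repeat a_1, a_2; the period length is 2.
So sqrt(87) = [9; (3, 18)] with period length k = 2.
k is even, so the fundamental solution of x^2 - 87y^2 = 1 is (p_{k-1}, q_{k-1}) = (p_1, q_1); compute convergents through index 1.
Convergents (p_i = a_i*p_{i-1} + p_{i-2}, q_i = a_i*q_{i-1} + q_{i-2} with p_{-2}=0, p_{-1}=1, q_{-2}=1, q_{-1}=0):
  i=0: a_0=9, p_0 = 9*1 + 0 = 9, q_0 = 9*0 + 1 = 1.
  i=1: a_1=3, p_1 = 3*9 + 1 = 28, q_1 = 3*1 + 0 = 3.
Check: 28^2 - 87*3^2 = 784 - 783 = 1, so (x, y) = (28, 3) solves the equation, and by the theorem it is the least positive solution.

(x, y) = (28, 3)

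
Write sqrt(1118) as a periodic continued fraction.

[33; (2, 3, 2, 3, 2, 66)]

Write x_i = (sqrt(1118) + m_i)/d_i with (m_0, d_0) = (0, 1). a_0 = floor(sqrt(1118)) = 33, since 33^2 = 1089 <= 1118 < 1156 = 34^2.
Iterate m_{i+1} = d_i*a_i - m_i, d_{i+1} = (1118 - m_{i+1}^2)/d_i, a_{i+1} = floor((a_0 + m_{i+1})/d_{i+1}):
  m_1 = 1*33 - 0 = 33, d_1 = (1118 - 33^2)/1 = 29/1 = 29, a_1 = floor((33 + 33)/29) = 2.
  m_2 = 29*2 - 33 = 25, d_2 = (1118 - 25^2)/29 = 493/29 = 17, a_2 = floor((33 + 25)/17) = 3.
  m_3 = 17*3 - 25 = 26, d_3 = (1118 - 26^2)/17 = 442/17 = 26, a_3 = floor((33 + 26)/26) = 2.
  m_4 = 26*2 - 26 = 26, d_4 = (1118 - 26^2)/26 = 442/26 = 17, a_4 = floor((33 + 26)/17) = 3.
  m_5 = 17*3 - 26 = 25, d_5 = (1118 - 25^2)/17 = 493/17 = 29, a_5 = floor((33 + 25)/29) = 2.
  m_6 = 29*2 - 25 = 33, d_6 = (1118 - 33^2)/29 = 29/29 = 1, a_6 = floor((33 + 33)/1) = 66.
  m_7 = 1*66 - 33 = 33, d_7 = (1118 - 33^2)/1 = 29/1 = 29: (m_7, d_7) = (m_1, d_1) = (33, 29), so from here the quotients repeat a_1, ..., a_6; the period length is 6.
Hence the expansion of sqrt(1118) is a_0 = 33 followed by the repeating block 2, 3, 2, 3, 2, 66 (period 6).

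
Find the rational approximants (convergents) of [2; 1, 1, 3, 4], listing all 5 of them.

2/1, 3/1, 5/2, 18/7, 77/30

Using the convergent recurrence p_i = a_i*p_{i-1} + p_{i-2}, q_i = a_i*q_{i-1} + q_{i-2} with p_{-2}=0, p_{-1}=1, q_{-2}=1, q_{-1}=0:
  i=0: a_0=2, p_0 = 2*1 + 0 = 2, q_0 = 2*0 + 1 = 1.
  i=1: a_1=1, p_1 = 1*2 + 1 = 3, q_1 = 1*1 + 0 = 1.
  i=2: a_2=1, p_2 = 1*3 + 2 = 5, q_2 = 1*1 + 1 = 2.
  i=3: a_3=3, p_3 = 3*5 + 3 = 18, q_3 = 3*2 + 1 = 7.
  i=4: a_4=4, p_4 = 4*18 + 5 = 77, q_4 = 4*7 + 2 = 30.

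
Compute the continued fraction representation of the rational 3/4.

[0; 1, 3]

Run the Euclidean algorithm on 3 and 4; the successive quotients are the partial quotients a_0, a_1, ... (each step inverts the fractional part left over by the previous one):
  3 = 0*4 + 3, so a_0 = 0.
  4 = 1*3 + 1, so a_1 = 1.
  3 = 3*1 + 0, so a_2 = 3.
The remainder reaches 0 after 3 divisions, so the expansion has 3 partial quotients, read off in order.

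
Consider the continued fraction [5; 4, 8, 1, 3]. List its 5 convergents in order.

Using the convergent recurrence p_i = a_i*p_{i-1} + p_{i-2}, q_i = a_i*q_{i-1} + q_{i-2} with p_{-2}=0, p_{-1}=1, q_{-2}=1, q_{-1}=0:
  i=0: a_0=5, p_0 = 5*1 + 0 = 5, q_0 = 5*0 + 1 = 1.
  i=1: a_1=4, p_1 = 4*5 + 1 = 21, q_1 = 4*1 + 0 = 4.
  i=2: a_2=8, p_2 = 8*21 + 5 = 173, q_2 = 8*4 + 1 = 33.
  i=3: a_3=1, p_3 = 1*173 + 21 = 194, q_3 = 1*33 + 4 = 37.
  i=4: a_4=3, p_4 = 3*194 + 173 = 755, q_4 = 3*37 + 33 = 144.

5/1, 21/4, 173/33, 194/37, 755/144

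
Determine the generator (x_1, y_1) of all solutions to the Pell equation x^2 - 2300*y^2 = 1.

(x, y) = (1151, 24)

First expand sqrt(2300) as a continued fraction. With x_i = (sqrt(2300) + m_i)/d_i and (m_0, d_0) = (0, 1): a_0 = floor(sqrt(2300)) = 47, since 47^2 = 2209 <= 2300 < 2304 = 48^2.
Iterate m_{i+1} = d_i*a_i - m_i, d_{i+1} = (2300 - m_{i+1}^2)/d_i, a_{i+1} = floor((a_0 + m_{i+1})/d_{i+1}):
  m_1 = 1*47 - 0 = 47, d_1 = (2300 - 47^2)/1 = 91/1 = 91, a_1 = floor((47 + 47)/91) = 1.
  m_2 = 91*1 - 47 = 44, d_2 = (2300 - 44^2)/91 = 364/91 = 4, a_2 = floor((47 + 44)/4) = 22.
  m_3 = 4*22 - 44 = 44, d_3 = (2300 - 44^2)/4 = 364/4 = 91, a_3 = floor((47 + 44)/91) = 1.
  m_4 = 91*1 - 44 = 47, d_4 = (2300 - 47^2)/91 = 91/91 = 1, a_4 = floor((47 + 47)/1) = 94.
  m_5 = 1*94 - 47 = 47, d_5 = (2300 - 47^2)/1 = 91/1 = 91: (m_5, d_5) = (m_1, d_1) = (47, 91), so from here the quotients repeat a_1, ..., a_4; the period length is 4.
So sqrt(2300) = [47; (1, 22, 1, 94)] with period length k = 4.
k is even, so the fundamental solution of x^2 - 2300y^2 = 1 is (p_{k-1}, q_{k-1}) = (p_3, q_3); compute convergents through index 3.
Convergents (p_i = a_i*p_{i-1} + p_{i-2}, q_i = a_i*q_{i-1} + q_{i-2} with p_{-2}=0, p_{-1}=1, q_{-2}=1, q_{-1}=0):
  i=0: a_0=47, p_0 = 47*1 + 0 = 47, q_0 = 47*0 + 1 = 1.
  i=1: a_1=1, p_1 = 1*47 + 1 = 48, q_1 = 1*1 + 0 = 1.
  i=2: a_2=22, p_2 = 22*48 + 47 = 1103, q_2 = 22*1 + 1 = 23.
  i=3: a_3=1, p_3 = 1*1103 + 48 = 1151, q_3 = 1*23 + 1 = 24.
Check: 1151^2 - 2300*24^2 = 1324801 - 1324800 = 1, so (x, y) = (1151, 24) solves the equation, and by the theorem it is the least positive solution.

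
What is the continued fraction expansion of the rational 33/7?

[4; 1, 2, 2]

Run the Euclidean algorithm on 33 and 7; the successive quotients are the partial quotients a_0, a_1, ... (each step inverts the fractional part left over by the previous one):
  33 = 4*7 + 5, so a_0 = 4.
  7 = 1*5 + 2, so a_1 = 1.
  5 = 2*2 + 1, so a_2 = 2.
  2 = 2*1 + 0, so a_3 = 2.
The remainder reaches 0 after 4 divisions, so the expansion has 4 partial quotients, read off in order.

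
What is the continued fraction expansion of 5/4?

Run the Euclidean algorithm on 5 and 4; the successive quotients are the partial quotients a_0, a_1, ... (each step inverts the fractional part left over by the previous one):
  5 = 1*4 + 1, so a_0 = 1.
  4 = 4*1 + 0, so a_1 = 4.
The remainder reaches 0 after 2 divisions, so the expansion has 2 partial quotients, read off in order.

[1; 4]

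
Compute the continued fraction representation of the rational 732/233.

Run the Euclidean algorithm on 732 and 233; the successive quotients are the partial quotients a_0, a_1, ... (each step inverts the fractional part left over by the previous one):
  732 = 3*233 + 33, so a_0 = 3.
  233 = 7*33 + 2, so a_1 = 7.
  33 = 16*2 + 1, so a_2 = 16.
  2 = 2*1 + 0, so a_3 = 2.
The remainder reaches 0 after 4 divisions, so the expansion has 4 partial quotients, read off in order.

[3; 7, 16, 2]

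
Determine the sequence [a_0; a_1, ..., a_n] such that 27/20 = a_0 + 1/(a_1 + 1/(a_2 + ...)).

[1; 2, 1, 6]

Run the Euclidean algorithm on 27 and 20; the successive quotients are the partial quotients a_0, a_1, ... (each step inverts the fractional part left over by the previous one):
  27 = 1*20 + 7, so a_0 = 1.
  20 = 2*7 + 6, so a_1 = 2.
  7 = 1*6 + 1, so a_2 = 1.
  6 = 6*1 + 0, so a_3 = 6.
The remainder reaches 0 after 4 divisions, so the expansion has 4 partial quotients, read off in order.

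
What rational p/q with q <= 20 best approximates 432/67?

129/20

Expand x = 432/67 as a continued fraction with the Euclidean algorithm:
  432 = 6*67 + 30, so a_0 = 6.
  67 = 2*30 + 7, so a_1 = 2.
  30 = 4*7 + 2, so a_2 = 4.
  7 = 3*2 + 1, so a_3 = 3.
  2 = 2*1 + 0, so a_4 = 2.
so x = [6; 2, 4, 3, 2].
Convergents (p_i = a_i*p_{i-1} + p_{i-2}, q_i = a_i*q_{i-1} + q_{i-2} with p_{-2}=0, p_{-1}=1, q_{-2}=1, q_{-1}=0), until the denominator exceeds 20:
  i=0: a_0=6, p_0 = 6*1 + 0 = 6, q_0 = 6*0 + 1 = 1.
  i=1: a_1=2, p_1 = 2*6 + 1 = 13, q_1 = 2*1 + 0 = 2.
  i=2: a_2=4, p_2 = 4*13 + 6 = 58, q_2 = 4*2 + 1 = 9.
  i=3: a_3=3, p_3 = 3*58 + 13 = 187, q_3 = 3*9 + 2 = 29.
q_3 = 29 > 20, so the last convergent with denominator <= 20 is p_2/q_2 = 58/9.
The closest fraction with denominator <= 20 is either p_2/q_2 or the intermediate fraction (k*p_2 + p_1)/(k*q_2 + q_1) with the largest k >= 1 whose denominator stays <= 20; these approach x as k grows, and every other convergent or intermediate fraction in range is farther away.
Largest k: floor((20 - q_1)/q_2) = floor((20 - 2)/9) = 2.
That gives (2*58 + 13)/(2*9 + 2) = 129/20.
Compare the errors: |x - 58/9| = |432*9 - 58*67|/(67*9) = 2/603, and |x - 129/20| = |432*20 - 129*67|/(67*20) = 3/1340.
Cross-multiplying, 3*603 = 1809 < 2680 = 2*1340, so 3/1340 is smaller: the intermediate fraction 129/20 is closer to x than 58/9.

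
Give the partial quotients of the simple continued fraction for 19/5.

[3; 1, 4]

Run the Euclidean algorithm on 19 and 5; the successive quotients are the partial quotients a_0, a_1, ... (each step inverts the fractional part left over by the previous one):
  19 = 3*5 + 4, so a_0 = 3.
  5 = 1*4 + 1, so a_1 = 1.
  4 = 4*1 + 0, so a_2 = 4.
The remainder reaches 0 after 3 divisions, so the expansion has 3 partial quotients, read off in order.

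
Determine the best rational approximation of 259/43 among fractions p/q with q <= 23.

139/23

Expand x = 259/43 as a continued fraction with the Euclidean algorithm:
  259 = 6*43 + 1, so a_0 = 6.
  43 = 43*1 + 0, so a_1 = 43.
so x = [6; 43].
Convergents (p_i = a_i*p_{i-1} + p_{i-2}, q_i = a_i*q_{i-1} + q_{i-2} with p_{-2}=0, p_{-1}=1, q_{-2}=1, q_{-1}=0), until the denominator exceeds 23:
  i=0: a_0=6, p_0 = 6*1 + 0 = 6, q_0 = 6*0 + 1 = 1.
  i=1: a_1=43, p_1 = 43*6 + 1 = 259, q_1 = 43*1 + 0 = 43.
q_1 = 43 > 23, so the last convergent with denominator <= 23 is p_0/q_0 = 6/1.
The closest fraction with denominator <= 23 is either p_0/q_0 or the intermediate fraction (k*p_0 + p_{-1})/(k*q_0 + q_{-1}) with the largest k >= 1 whose denominator stays <= 23; these approach x as k grows, and every other convergent or intermediate fraction in range is farther away.
Largest k: floor((23 - q_{-1})/q_0) = floor((23 - 0)/1) = 23 (using the seeds p_{-1} = 1, q_{-1} = 0).
That gives (23*6 + 1)/(23*1 + 0) = 139/23.
Compare the errors: |x - 6/1| = |259*1 - 6*43|/(43*1) = 1/43, and |x - 139/23| = |259*23 - 139*43|/(43*23) = 20/989.
Cross-multiplying, 20*43 = 860 < 989 = 1*989, so 20/989 is smaller: the intermediate fraction 139/23 is closer to x than 6/1.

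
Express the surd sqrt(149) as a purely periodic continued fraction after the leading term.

[12; (4, 1, 5, 3, 3, 5, 1, 4, 24)]

Write x_i = (sqrt(149) + m_i)/d_i with (m_0, d_0) = (0, 1). a_0 = floor(sqrt(149)) = 12, since 12^2 = 144 <= 149 < 169 = 13^2.
Iterate m_{i+1} = d_i*a_i - m_i, d_{i+1} = (149 - m_{i+1}^2)/d_i, a_{i+1} = floor((a_0 + m_{i+1})/d_{i+1}):
  m_1 = 1*12 - 0 = 12, d_1 = (149 - 12^2)/1 = 5/1 = 5, a_1 = floor((12 + 12)/5) = 4.
  m_2 = 5*4 - 12 = 8, d_2 = (149 - 8^2)/5 = 85/5 = 17, a_2 = floor((12 + 8)/17) = 1.
  m_3 = 17*1 - 8 = 9, d_3 = (149 - 9^2)/17 = 68/17 = 4, a_3 = floor((12 + 9)/4) = 5.
  m_4 = 4*5 - 9 = 11, d_4 = (149 - 11^2)/4 = 28/4 = 7, a_4 = floor((12 + 11)/7) = 3.
  m_5 = 7*3 - 11 = 10, d_5 = (149 - 10^2)/7 = 49/7 = 7, a_5 = floor((12 + 10)/7) = 3.
  m_6 = 7*3 - 10 = 11, d_6 = (149 - 11^2)/7 = 28/7 = 4, a_6 = floor((12 + 11)/4) = 5.
  m_7 = 4*5 - 11 = 9, d_7 = (149 - 9^2)/4 = 68/4 = 17, a_7 = floor((12 + 9)/17) = 1.
  m_8 = 17*1 - 9 = 8, d_8 = (149 - 8^2)/17 = 85/17 = 5, a_8 = floor((12 + 8)/5) = 4.
  m_9 = 5*4 - 8 = 12, d_9 = (149 - 12^2)/5 = 5/5 = 1, a_9 = floor((12 + 12)/1) = 24.
  m_10 = 1*24 - 12 = 12, d_10 = (149 - 12^2)/1 = 5/1 = 5: (m_10, d_10) = (m_1, d_1) = (12, 5), so from here the quotients repeat a_1, ..., a_9; the period length is 9.
Hence the expansion of sqrt(149) is a_0 = 12 followed by the repeating block 4, 1, 5, 3, 3, 5, 1, 4, 24 (period 9).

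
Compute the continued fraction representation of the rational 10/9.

[1; 9]

Run the Euclidean algorithm on 10 and 9; the successive quotients are the partial quotients a_0, a_1, ... (each step inverts the fractional part left over by the previous one):
  10 = 1*9 + 1, so a_0 = 1.
  9 = 9*1 + 0, so a_1 = 9.
The remainder reaches 0 after 2 divisions, so the expansion has 2 partial quotients, read off in order.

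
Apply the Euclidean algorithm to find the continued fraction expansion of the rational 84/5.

[16; 1, 4]

Run the Euclidean algorithm on 84 and 5; the successive quotients are the partial quotients a_0, a_1, ... (each step inverts the fractional part left over by the previous one):
  84 = 16*5 + 4, so a_0 = 16.
  5 = 1*4 + 1, so a_1 = 1.
  4 = 4*1 + 0, so a_2 = 4.
The remainder reaches 0 after 3 divisions, so the expansion has 3 partial quotients, read off in order.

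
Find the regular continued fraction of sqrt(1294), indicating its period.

Write x_i = (sqrt(1294) + m_i)/d_i with (m_0, d_0) = (0, 1). a_0 = floor(sqrt(1294)) = 35, since 35^2 = 1225 <= 1294 < 1296 = 36^2.
Iterate m_{i+1} = d_i*a_i - m_i, d_{i+1} = (1294 - m_{i+1}^2)/d_i, a_{i+1} = floor((a_0 + m_{i+1})/d_{i+1}):
  m_1 = 1*35 - 0 = 35, d_1 = (1294 - 35^2)/1 = 69/1 = 69, a_1 = floor((35 + 35)/69) = 1.
  m_2 = 69*1 - 35 = 34, d_2 = (1294 - 34^2)/69 = 138/69 = 2, a_2 = floor((35 + 34)/2) = 34.
  m_3 = 2*34 - 34 = 34, d_3 = (1294 - 34^2)/2 = 138/2 = 69, a_3 = floor((35 + 34)/69) = 1.
  m_4 = 69*1 - 34 = 35, d_4 = (1294 - 35^2)/69 = 69/69 = 1, a_4 = floor((35 + 35)/1) = 70.
  m_5 = 1*70 - 35 = 35, d_5 = (1294 - 35^2)/1 = 69/1 = 69: (m_5, d_5) = (m_1, d_1) = (35, 69), so from here the quotients repeat a_1, ..., a_4; the period length is 4.
Hence the expansion of sqrt(1294) is a_0 = 35 followed by the repeating block 1, 34, 1, 70 (period 4).

[35; (1, 34, 1, 70)]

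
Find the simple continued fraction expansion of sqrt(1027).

[32; (21, 2, 1, 6, 2, 4, 2, 6, 1, 2, 21, 64)]

Write x_i = (sqrt(1027) + m_i)/d_i with (m_0, d_0) = (0, 1). a_0 = floor(sqrt(1027)) = 32, since 32^2 = 1024 <= 1027 < 1089 = 33^2.
Iterate m_{i+1} = d_i*a_i - m_i, d_{i+1} = (1027 - m_{i+1}^2)/d_i, a_{i+1} = floor((a_0 + m_{i+1})/d_{i+1}):
  m_1 = 1*32 - 0 = 32, d_1 = (1027 - 32^2)/1 = 3/1 = 3, a_1 = floor((32 + 32)/3) = 21.
  m_2 = 3*21 - 32 = 31, d_2 = (1027 - 31^2)/3 = 66/3 = 22, a_2 = floor((32 + 31)/22) = 2.
  m_3 = 22*2 - 31 = 13, d_3 = (1027 - 13^2)/22 = 858/22 = 39, a_3 = floor((32 + 13)/39) = 1.
  m_4 = 39*1 - 13 = 26, d_4 = (1027 - 26^2)/39 = 351/39 = 9, a_4 = floor((32 + 26)/9) = 6.
  m_5 = 9*6 - 26 = 28, d_5 = (1027 - 28^2)/9 = 243/9 = 27, a_5 = floor((32 + 28)/27) = 2.
  m_6 = 27*2 - 28 = 26, d_6 = (1027 - 26^2)/27 = 351/27 = 13, a_6 = floor((32 + 26)/13) = 4.
  m_7 = 13*4 - 26 = 26, d_7 = (1027 - 26^2)/13 = 351/13 = 27, a_7 = floor((32 + 26)/27) = 2.
  m_8 = 27*2 - 26 = 28, d_8 = (1027 - 28^2)/27 = 243/27 = 9, a_8 = floor((32 + 28)/9) = 6.
  m_9 = 9*6 - 28 = 26, d_9 = (1027 - 26^2)/9 = 351/9 = 39, a_9 = floor((32 + 26)/39) = 1.
  m_10 = 39*1 - 26 = 13, d_10 = (1027 - 13^2)/39 = 858/39 = 22, a_10 = floor((32 + 13)/22) = 2.
  m_11 = 22*2 - 13 = 31, d_11 = (1027 - 31^2)/22 = 66/22 = 3, a_11 = floor((32 + 31)/3) = 21.
  m_12 = 3*21 - 31 = 32, d_12 = (1027 - 32^2)/3 = 3/3 = 1, a_12 = floor((32 + 32)/1) = 64.
  m_13 = 1*64 - 32 = 32, d_13 = (1027 - 32^2)/1 = 3/1 = 3: (m_13, d_13) = (m_1, d_1) = (32, 3), so from here the quotients repeat a_1, ..., a_12; the period length is 12.
Hence the expansion of sqrt(1027) is a_0 = 32 followed by the repeating block 21, 2, 1, 6, 2, 4, 2, 6, 1, 2, 21, 64 (period 12).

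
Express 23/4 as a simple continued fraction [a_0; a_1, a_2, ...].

[5; 1, 3]

Run the Euclidean algorithm on 23 and 4; the successive quotients are the partial quotients a_0, a_1, ... (each step inverts the fractional part left over by the previous one):
  23 = 5*4 + 3, so a_0 = 5.
  4 = 1*3 + 1, so a_1 = 1.
  3 = 3*1 + 0, so a_2 = 3.
The remainder reaches 0 after 3 divisions, so the expansion has 3 partial quotients, read off in order.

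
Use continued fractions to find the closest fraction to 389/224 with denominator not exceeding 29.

Expand x = 389/224 as a continued fraction with the Euclidean algorithm:
  389 = 1*224 + 165, so a_0 = 1.
  224 = 1*165 + 59, so a_1 = 1.
  165 = 2*59 + 47, so a_2 = 2.
  59 = 1*47 + 12, so a_3 = 1.
  47 = 3*12 + 11, so a_4 = 3.
  12 = 1*11 + 1, so a_5 = 1.
  11 = 11*1 + 0, so a_6 = 11.
so x = [1; 1, 2, 1, 3, 1, 11].
Convergents (p_i = a_i*p_{i-1} + p_{i-2}, q_i = a_i*q_{i-1} + q_{i-2} with p_{-2}=0, p_{-1}=1, q_{-2}=1, q_{-1}=0), until the denominator exceeds 29:
  i=0: a_0=1, p_0 = 1*1 + 0 = 1, q_0 = 1*0 + 1 = 1.
  i=1: a_1=1, p_1 = 1*1 + 1 = 2, q_1 = 1*1 + 0 = 1.
  i=2: a_2=2, p_2 = 2*2 + 1 = 5, q_2 = 2*1 + 1 = 3.
  i=3: a_3=1, p_3 = 1*5 + 2 = 7, q_3 = 1*3 + 1 = 4.
  i=4: a_4=3, p_4 = 3*7 + 5 = 26, q_4 = 3*4 + 3 = 15.
  i=5: a_5=1, p_5 = 1*26 + 7 = 33, q_5 = 1*15 + 4 = 19.
  i=6: a_6=11, p_6 = 11*33 + 26 = 389, q_6 = 11*19 + 15 = 224.
q_6 = 224 > 29, so the last convergent with denominator <= 29 is p_5/q_5 = 33/19.
The closest fraction with denominator <= 29 is either p_5/q_5 or the intermediate fraction (k*p_5 + p_4)/(k*q_5 + q_4) with the largest k >= 1 whose denominator stays <= 29; these approach x as k grows, and every other convergent or intermediate fraction in range is farther away.
Largest k: floor((29 - q_4)/q_5) = floor((29 - 15)/19) = 0.
Since k = 0, no intermediate fraction beyond p_5/q_5 has denominator <= 29, so the convergent 33/19 is the closest (its error is |389*19 - 33*224|/(224*19) = 1/4256).

33/19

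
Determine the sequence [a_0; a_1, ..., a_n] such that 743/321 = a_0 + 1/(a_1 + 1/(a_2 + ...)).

Run the Euclidean algorithm on 743 and 321; the successive quotients are the partial quotients a_0, a_1, ... (each step inverts the fractional part left over by the previous one):
  743 = 2*321 + 101, so a_0 = 2.
  321 = 3*101 + 18, so a_1 = 3.
  101 = 5*18 + 11, so a_2 = 5.
  18 = 1*11 + 7, so a_3 = 1.
  11 = 1*7 + 4, so a_4 = 1.
  7 = 1*4 + 3, so a_5 = 1.
  4 = 1*3 + 1, so a_6 = 1.
  3 = 3*1 + 0, so a_7 = 3.
The remainder reaches 0 after 8 divisions, so the expansion has 8 partial quotients, read off in order.

[2; 3, 5, 1, 1, 1, 1, 3]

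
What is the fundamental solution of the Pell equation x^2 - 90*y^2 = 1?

(x, y) = (19, 2)

First expand sqrt(90) as a continued fraction. With x_i = (sqrt(90) + m_i)/d_i and (m_0, d_0) = (0, 1): a_0 = floor(sqrt(90)) = 9, since 9^2 = 81 <= 90 < 100 = 10^2.
Iterate m_{i+1} = d_i*a_i - m_i, d_{i+1} = (90 - m_{i+1}^2)/d_i, a_{i+1} = floor((a_0 + m_{i+1})/d_{i+1}):
  m_1 = 1*9 - 0 = 9, d_1 = (90 - 9^2)/1 = 9/1 = 9, a_1 = floor((9 + 9)/9) = 2.
  m_2 = 9*2 - 9 = 9, d_2 = (90 - 9^2)/9 = 9/9 = 1, a_2 = floor((9 + 9)/1) = 18.
  m_3 = 1*18 - 9 = 9, d_3 = (90 - 9^2)/1 = 9/1 = 9: (m_3, d_3) = (m_1, d_1) = (9, 9), so from here the quotients repeat a_1, a_2; the period length is 2.
So sqrt(90) = [9; (2, 18)] with period length k = 2.
k is even, so the fundamental solution of x^2 - 90y^2 = 1 is (p_{k-1}, q_{k-1}) = (p_1, q_1); compute convergents through index 1.
Convergents (p_i = a_i*p_{i-1} + p_{i-2}, q_i = a_i*q_{i-1} + q_{i-2} with p_{-2}=0, p_{-1}=1, q_{-2}=1, q_{-1}=0):
  i=0: a_0=9, p_0 = 9*1 + 0 = 9, q_0 = 9*0 + 1 = 1.
  i=1: a_1=2, p_1 = 2*9 + 1 = 19, q_1 = 2*1 + 0 = 2.
Check: 19^2 - 90*2^2 = 361 - 360 = 1, so (x, y) = (19, 2) solves the equation, and by the theorem it is the least positive solution.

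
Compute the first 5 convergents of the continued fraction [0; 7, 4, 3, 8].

Using the convergent recurrence p_i = a_i*p_{i-1} + p_{i-2}, q_i = a_i*q_{i-1} + q_{i-2} with p_{-2}=0, p_{-1}=1, q_{-2}=1, q_{-1}=0:
  i=0: a_0=0, p_0 = 0*1 + 0 = 0, q_0 = 0*0 + 1 = 1.
  i=1: a_1=7, p_1 = 7*0 + 1 = 1, q_1 = 7*1 + 0 = 7.
  i=2: a_2=4, p_2 = 4*1 + 0 = 4, q_2 = 4*7 + 1 = 29.
  i=3: a_3=3, p_3 = 3*4 + 1 = 13, q_3 = 3*29 + 7 = 94.
  i=4: a_4=8, p_4 = 8*13 + 4 = 108, q_4 = 8*94 + 29 = 781.

0/1, 1/7, 4/29, 13/94, 108/781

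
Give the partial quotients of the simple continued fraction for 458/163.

[2; 1, 4, 3, 1, 7]

Run the Euclidean algorithm on 458 and 163; the successive quotients are the partial quotients a_0, a_1, ... (each step inverts the fractional part left over by the previous one):
  458 = 2*163 + 132, so a_0 = 2.
  163 = 1*132 + 31, so a_1 = 1.
  132 = 4*31 + 8, so a_2 = 4.
  31 = 3*8 + 7, so a_3 = 3.
  8 = 1*7 + 1, so a_4 = 1.
  7 = 7*1 + 0, so a_5 = 7.
The remainder reaches 0 after 6 divisions, so the expansion has 6 partial quotients, read off in order.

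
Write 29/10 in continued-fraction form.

[2; 1, 9]

Run the Euclidean algorithm on 29 and 10; the successive quotients are the partial quotients a_0, a_1, ... (each step inverts the fractional part left over by the previous one):
  29 = 2*10 + 9, so a_0 = 2.
  10 = 1*9 + 1, so a_1 = 1.
  9 = 9*1 + 0, so a_2 = 9.
The remainder reaches 0 after 3 divisions, so the expansion has 3 partial quotients, read off in order.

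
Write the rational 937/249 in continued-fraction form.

Run the Euclidean algorithm on 937 and 249; the successive quotients are the partial quotients a_0, a_1, ... (each step inverts the fractional part left over by the previous one):
  937 = 3*249 + 190, so a_0 = 3.
  249 = 1*190 + 59, so a_1 = 1.
  190 = 3*59 + 13, so a_2 = 3.
  59 = 4*13 + 7, so a_3 = 4.
  13 = 1*7 + 6, so a_4 = 1.
  7 = 1*6 + 1, so a_5 = 1.
  6 = 6*1 + 0, so a_6 = 6.
The remainder reaches 0 after 7 divisions, so the expansion has 7 partial quotients, read off in order.

[3; 1, 3, 4, 1, 1, 6]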